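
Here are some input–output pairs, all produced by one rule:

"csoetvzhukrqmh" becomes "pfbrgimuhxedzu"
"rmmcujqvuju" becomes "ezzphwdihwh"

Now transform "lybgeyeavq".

ylotrlrnid

The rule is to shift every letter 13 places forward in the alphabet (wrapping around) — i.e. ROT13.
Doing the same to "lybgeyeavq": "ylotrlrnid".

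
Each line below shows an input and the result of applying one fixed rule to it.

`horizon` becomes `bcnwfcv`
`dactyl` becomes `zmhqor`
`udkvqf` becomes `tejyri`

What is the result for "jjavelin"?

The pattern: reverse the string, then shift every letter 12 places backward in the alphabet (wrapping around).
On "jjavelin": the first step gives "nilevajj", and the second then gives "bwzsjoxx".

bwzsjoxx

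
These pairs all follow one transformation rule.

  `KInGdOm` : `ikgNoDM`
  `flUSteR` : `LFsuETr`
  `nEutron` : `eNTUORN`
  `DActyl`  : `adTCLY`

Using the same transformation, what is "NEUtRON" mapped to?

enTuorn

Each output is the input with this applied: flip the case of every letter, then swap each adjacent pair of characters (1↔2, 3↔4, ...).
"NEUtRON" → "neuTron" → "enTuorn".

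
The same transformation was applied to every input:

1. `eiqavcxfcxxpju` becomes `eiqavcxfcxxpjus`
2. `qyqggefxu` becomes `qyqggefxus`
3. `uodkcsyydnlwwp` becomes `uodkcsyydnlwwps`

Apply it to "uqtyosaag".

uqtyosaags

Each output is the input with this applied: append "s".
"uqtyosaag" → "uqtyosaags".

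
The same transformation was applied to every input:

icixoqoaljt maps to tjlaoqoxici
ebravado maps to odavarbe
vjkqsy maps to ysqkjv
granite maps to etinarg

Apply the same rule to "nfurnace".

In each case the input is transformed by: reverse the string.
So "nfurnace" becomes "ecanrufn".

ecanrufn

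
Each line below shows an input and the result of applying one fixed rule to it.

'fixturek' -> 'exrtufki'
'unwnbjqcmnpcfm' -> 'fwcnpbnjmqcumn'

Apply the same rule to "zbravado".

draavzob

Each output is the input with this applied: take characters alternately from the front and the back (1st, last, 2nd, 2nd-last, ...), then move the first 3 characters to the end (rotate left by 3).
For "zbravado", step one produces "zobdraav"; step two turns that into "draavzob".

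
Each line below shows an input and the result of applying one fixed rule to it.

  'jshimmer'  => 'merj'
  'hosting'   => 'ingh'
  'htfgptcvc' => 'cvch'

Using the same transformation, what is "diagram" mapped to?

ramd

The transformation: move the first character to the end, then keep only the last 4 characters.
"diagram" → "iagramd" → "ramd".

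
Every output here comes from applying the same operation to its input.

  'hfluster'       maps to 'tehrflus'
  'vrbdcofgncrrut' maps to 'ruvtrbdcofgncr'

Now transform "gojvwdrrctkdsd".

dsgdojvwdrrctk

What's happening: swap the first and last characters, then move the last 3 characters to the front (rotate right by 3).
Applying that to "gojvwdrrctkdsd" gives "dsgdojvwdrrctk".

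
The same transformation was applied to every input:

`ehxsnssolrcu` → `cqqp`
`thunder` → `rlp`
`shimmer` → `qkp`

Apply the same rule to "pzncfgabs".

nay

What's happening: keep one character in every 3, starting at position 1 (positions 1st, 4th, 7th, ...), then shift every letter 2 places backward in the alphabet (wrapping around).
On "pzncfgabs": the first step gives "pca", and the second then gives "nay".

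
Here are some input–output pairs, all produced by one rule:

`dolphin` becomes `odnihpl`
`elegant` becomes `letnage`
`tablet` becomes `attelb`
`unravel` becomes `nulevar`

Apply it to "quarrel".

uqlerra

In each case the input is transformed by: reverse the string, then move the last 2 characters to the front (rotate right by 2).
Starting from "quarrel": after the first operation, "lerrauq"; after the second, "uqlerra".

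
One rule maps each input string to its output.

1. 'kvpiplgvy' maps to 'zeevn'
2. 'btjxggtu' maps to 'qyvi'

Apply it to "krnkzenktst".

zcocii

The transformation: shift every letter 11 places backward in the alphabet (wrapping around), then keep every other character starting from the first (positions 1st, 3rd, 5th, ...).
Applying both steps to "krnkzenktst": "zgczotczihi", then "zcocii".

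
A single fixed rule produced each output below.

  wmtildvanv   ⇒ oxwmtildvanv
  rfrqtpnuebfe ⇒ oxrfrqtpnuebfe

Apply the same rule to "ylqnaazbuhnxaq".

oxylqnaazbuhnxaq

The pattern: prepend "ox".
Doing the same to "ylqnaazbuhnxaq": "oxylqnaazbuhnxaq".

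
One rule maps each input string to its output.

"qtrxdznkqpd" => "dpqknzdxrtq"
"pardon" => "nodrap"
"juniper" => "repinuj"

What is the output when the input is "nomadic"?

cidamon

Rule — reverse the string.
On "nomadic" that produces "cidamon".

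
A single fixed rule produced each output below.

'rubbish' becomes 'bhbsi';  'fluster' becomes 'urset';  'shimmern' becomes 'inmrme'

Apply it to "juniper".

The pattern: delete the first 2 characters, then take characters alternately from the front and the back (1st, last, 2nd, 2nd-last, ...).
"juniper" → "niper" → "nriep".

nriep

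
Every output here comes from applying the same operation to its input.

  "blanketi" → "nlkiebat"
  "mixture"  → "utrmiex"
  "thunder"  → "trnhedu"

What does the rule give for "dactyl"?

Rule — sort the characters into reverse alphabetical order, then move the first character to the end.
Working it through for "dactyl": intermediate "ytldca", final "tldcay".

tldcay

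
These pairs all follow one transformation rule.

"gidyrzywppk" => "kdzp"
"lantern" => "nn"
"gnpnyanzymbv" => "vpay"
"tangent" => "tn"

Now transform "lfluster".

What's happening: move the last 2 characters to the front (rotate right by 2), then keep one character in every 3, starting at position 2 (positions 2nd, 5th, 8th, ...).
Starting from "lfluster": after the first operation, "erlflust"; after the second, "rlt".

rlt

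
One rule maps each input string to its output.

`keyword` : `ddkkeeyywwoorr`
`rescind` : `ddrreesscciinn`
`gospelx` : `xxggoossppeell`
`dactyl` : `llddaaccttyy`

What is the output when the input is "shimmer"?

Rule — double every character, then move the last 2 characters to the front (rotate right by 2).
"shimmer" → "sshhiimmmmeerr" → "rrsshhiimmmmee".

rrsshhiimmmmee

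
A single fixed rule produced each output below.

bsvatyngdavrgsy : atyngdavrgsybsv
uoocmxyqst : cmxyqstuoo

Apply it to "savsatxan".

The pattern: move the first 3 characters to the end (rotate left by 3).
Applying that to "savsatxan" gives "satxansav".

satxansav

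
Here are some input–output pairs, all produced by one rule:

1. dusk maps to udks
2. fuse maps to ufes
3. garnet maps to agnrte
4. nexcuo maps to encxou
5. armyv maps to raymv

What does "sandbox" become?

asdnobx

Rule — swap each adjacent pair of characters (1↔2, 3↔4, ...).
So "sandbox" becomes "asdnobx".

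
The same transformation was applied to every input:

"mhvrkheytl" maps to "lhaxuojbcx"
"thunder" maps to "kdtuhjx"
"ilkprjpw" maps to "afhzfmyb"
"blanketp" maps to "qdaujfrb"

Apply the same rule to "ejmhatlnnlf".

cxqjbddbvuz

Looking at the pairs, the operation is to shift every letter 10 places backward in the alphabet (wrapping around), then move the first 2 characters to the end (rotate left by 2).
Working it through for "ejmhatlnnlf": intermediate "uzcxqjbddbv", final "cxqjbddbvuz".
(Check on "ilkprjpw": → "ybafhzfm" → "afhzfmyb" ✓)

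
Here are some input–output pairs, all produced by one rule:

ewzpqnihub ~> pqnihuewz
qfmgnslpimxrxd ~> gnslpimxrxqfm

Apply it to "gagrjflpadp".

Looking at the pairs, the operation is to delete the last character, then move the first 3 characters to the end (rotate left by 3).
Doing the same to "gagrjflpadp": "rjflpadgag".

rjflpadgag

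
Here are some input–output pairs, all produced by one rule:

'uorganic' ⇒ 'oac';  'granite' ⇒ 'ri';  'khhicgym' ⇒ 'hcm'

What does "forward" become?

Rule — keep one character in every 3, starting at position 2 (positions 2nd, 5th, 8th, ...).
Applying that to "forward" gives "oa".

oa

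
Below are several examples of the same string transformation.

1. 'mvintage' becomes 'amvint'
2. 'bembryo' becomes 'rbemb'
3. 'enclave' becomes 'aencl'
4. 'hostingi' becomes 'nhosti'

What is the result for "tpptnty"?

ntppt

The rule is to delete the last 2 characters, then move the last character to the front.
Applying both steps to "tpptnty": "tpptn", then "ntppt".
(Check on "hostingi": → "hostin" → "nhosti" ✓)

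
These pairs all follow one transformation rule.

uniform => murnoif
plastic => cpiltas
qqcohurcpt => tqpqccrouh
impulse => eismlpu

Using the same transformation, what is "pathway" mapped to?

In each case the input is transformed by: take characters alternately from the front and the back (1st, last, 2nd, 2nd-last, ...), then swap each adjacent pair of characters (1↔2, 3↔4, ...).
For "pathway", step one produces "pyaatwh"; step two turns that into "ypaawth".

ypaawth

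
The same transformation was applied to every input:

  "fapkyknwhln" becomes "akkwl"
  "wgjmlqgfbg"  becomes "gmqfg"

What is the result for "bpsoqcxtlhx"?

The transformation: keep every other character starting from the second (positions 2nd, 4th, 6th, ...).
"bpsoqcxtlhx" → "pocth".

pocth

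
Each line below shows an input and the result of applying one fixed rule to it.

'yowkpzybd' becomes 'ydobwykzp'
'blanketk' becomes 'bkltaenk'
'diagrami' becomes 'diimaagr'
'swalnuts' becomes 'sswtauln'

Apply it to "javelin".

jnaivle

Rule — take characters alternately from the front and the back (1st, last, 2nd, 2nd-last, ...).
On "javelin" that produces "jnaivle".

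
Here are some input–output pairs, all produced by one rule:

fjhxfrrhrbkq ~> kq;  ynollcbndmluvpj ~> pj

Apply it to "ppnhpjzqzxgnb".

nb

In each case the input is transformed by: keep only the last 2 characters.
Applying that to "ppnhpjzqzxgnb" gives "nb".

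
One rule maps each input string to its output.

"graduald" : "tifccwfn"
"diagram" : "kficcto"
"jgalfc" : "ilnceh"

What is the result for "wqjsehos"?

In each case the input is transformed by: shift every letter 2 places forward in the alphabet (wrapping around), then swap each adjacent pair of characters (1↔2, 3↔4, ...).
On "wqjsehos" that produces "syuljguq".
(Check on "graduald": → "itcfwcnf" → "tifccwfn" ✓)

syuljguq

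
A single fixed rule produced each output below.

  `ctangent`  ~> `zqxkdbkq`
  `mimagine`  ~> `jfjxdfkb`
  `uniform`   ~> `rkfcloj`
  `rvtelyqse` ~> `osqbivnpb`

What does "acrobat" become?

xzolyxq

The rule is to shift every letter 3 places backward in the alphabet (wrapping around).
Applying that to "acrobat" gives "xzolyxq".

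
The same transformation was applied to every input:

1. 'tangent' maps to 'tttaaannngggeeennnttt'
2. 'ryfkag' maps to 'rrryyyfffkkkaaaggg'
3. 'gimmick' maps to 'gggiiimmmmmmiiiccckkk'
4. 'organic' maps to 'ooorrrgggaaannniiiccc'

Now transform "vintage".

vvviiinnntttaaagggeee

What's happening: repeat every character 3 times.
For "vintage" the result is "vvviiinnntttaaagggeee".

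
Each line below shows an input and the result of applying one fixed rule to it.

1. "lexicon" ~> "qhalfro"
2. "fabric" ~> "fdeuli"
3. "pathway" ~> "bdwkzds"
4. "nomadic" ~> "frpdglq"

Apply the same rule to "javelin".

Each output is the input with this applied: shift every letter 3 places forward in the alphabet (wrapping around), then swap the first and last characters.
"javelin" → "mdyholq" → "qdyholm".

qdyholm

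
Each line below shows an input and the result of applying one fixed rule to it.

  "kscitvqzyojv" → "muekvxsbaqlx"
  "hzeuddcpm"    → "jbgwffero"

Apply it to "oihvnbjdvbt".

The transformation: shift every letter 2 places forward in the alphabet (wrapping around).
"oihvnbjdvbt" → "qkjxpdlfxdv".

qkjxpdlfxdv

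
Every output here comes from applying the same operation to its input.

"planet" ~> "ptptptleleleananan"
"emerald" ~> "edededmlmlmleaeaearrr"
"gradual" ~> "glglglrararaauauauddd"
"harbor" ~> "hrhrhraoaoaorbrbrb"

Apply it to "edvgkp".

epepepdkdkdkvgvgvg

The pattern: repeat every character 3 times, then take characters alternately from the front and the back (1st, last, 2nd, 2nd-last, ...).
Doing the same to "edvgkp": "epepepdkdkdkvgvgvg".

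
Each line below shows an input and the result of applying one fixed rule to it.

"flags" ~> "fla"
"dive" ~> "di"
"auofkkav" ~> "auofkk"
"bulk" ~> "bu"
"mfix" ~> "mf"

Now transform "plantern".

plante

The pattern: delete the last 2 characters.
On "plantern" that produces "plante".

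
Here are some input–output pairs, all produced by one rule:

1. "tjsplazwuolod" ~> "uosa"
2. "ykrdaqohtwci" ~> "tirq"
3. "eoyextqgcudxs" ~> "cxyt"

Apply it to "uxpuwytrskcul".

supy

Rule — keep one character in every 3, starting at position 3 (positions 3rd, 6th, 9th, ...), then move the last 2 characters to the front (rotate right by 2).
Doing the same to "uxpuwytrskcul": "supy".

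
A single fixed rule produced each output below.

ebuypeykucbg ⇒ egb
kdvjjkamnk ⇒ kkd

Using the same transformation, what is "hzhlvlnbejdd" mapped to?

What's happening: take characters alternately from the front and the back (1st, last, 2nd, 2nd-last, ...), then keep only the first 3 characters.
Working it through for "hzhlvlnbejdd": intermediate "hdzdhjlevbln", final "hdz".
(Check on "kdvjjkamnk": → "kkdnvmjajk" → "kkd" ✓)

hdz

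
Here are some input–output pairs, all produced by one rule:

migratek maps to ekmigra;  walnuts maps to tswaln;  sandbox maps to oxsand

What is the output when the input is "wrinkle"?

lewrin

Looking at the pairs, the operation is to move the last 2 characters to the front (rotate right by 2), then delete the last character.
On "wrinkle": the first step gives "lewrink", and the second then gives "lewrin".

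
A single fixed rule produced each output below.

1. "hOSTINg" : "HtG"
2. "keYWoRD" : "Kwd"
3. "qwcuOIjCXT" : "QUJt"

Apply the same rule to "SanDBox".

Looking at the pairs, the operation is to keep one character in every 3, starting at position 1 (positions 1st, 4th, 7th, ...), then flip the case of every letter.
Applying both steps to "SanDBox": "SDx", then "sdX".

sdX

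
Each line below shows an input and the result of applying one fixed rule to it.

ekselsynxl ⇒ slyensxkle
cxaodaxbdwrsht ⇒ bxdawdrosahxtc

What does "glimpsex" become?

In each case the input is transformed by: swap the front and back halves of the string, then take characters alternately from the front and the back (1st, last, 2nd, 2nd-last, ...).
"glimpsex" → "psexglim" → "pmsielxg".

pmsielxg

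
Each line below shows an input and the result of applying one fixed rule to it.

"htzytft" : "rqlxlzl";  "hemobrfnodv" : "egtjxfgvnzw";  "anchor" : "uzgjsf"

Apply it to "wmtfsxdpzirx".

Each output is the input with this applied: move the first 2 characters to the end (rotate left by 2), then shift every letter 8 places backward in the alphabet (wrapping around).
For "wmtfsxdpzirx" the result is "lxkpvhrajpoe".

lxkpvhrajpoe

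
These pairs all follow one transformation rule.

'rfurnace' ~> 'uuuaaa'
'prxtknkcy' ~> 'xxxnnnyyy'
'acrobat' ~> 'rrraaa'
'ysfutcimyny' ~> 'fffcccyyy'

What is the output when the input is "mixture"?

xxxrrr

Looking at the pairs, the operation is to keep one character in every 3, starting at position 3 (positions 3rd, 6th, 9th, ...), then repeat every character 3 times.
Doing the same to "mixture": "xxxrrr".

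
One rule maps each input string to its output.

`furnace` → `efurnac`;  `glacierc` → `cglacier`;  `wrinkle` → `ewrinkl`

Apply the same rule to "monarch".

hmonarc

The pattern: move the last character to the front.
Doing the same to "monarch": "hmonarc".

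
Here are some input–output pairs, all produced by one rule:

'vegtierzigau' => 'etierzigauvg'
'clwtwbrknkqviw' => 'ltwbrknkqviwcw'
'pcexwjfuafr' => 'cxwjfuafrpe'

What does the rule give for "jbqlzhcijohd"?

blzhcijohdjq

The rule is to move the first 2 characters to the end (rotate left by 2), then swap the first and last characters.
"jbqlzhcijohd" → "blzhcijohdjq".
(Check on "pcexwjfuafr": → "exwjfuafrpc" → "cxwjfuafrpe" ✓)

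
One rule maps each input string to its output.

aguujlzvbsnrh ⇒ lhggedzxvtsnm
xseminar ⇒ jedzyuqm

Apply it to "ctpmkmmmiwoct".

iffbayyyywuoo

Each output is the input with this applied: sort the characters into reverse alphabetical order, then shift every letter 12 places forward in the alphabet (wrapping around).
Working it through for "ctpmkmmmiwoct": intermediate "wttpommmmkicc", final "iffbayyyywuoo".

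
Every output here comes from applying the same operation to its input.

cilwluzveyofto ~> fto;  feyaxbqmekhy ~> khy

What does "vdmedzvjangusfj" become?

Looking at the pairs, the operation is to keep only the last 3 characters.
For "vdmedzvjangusfj" the result is "sfj".

sfj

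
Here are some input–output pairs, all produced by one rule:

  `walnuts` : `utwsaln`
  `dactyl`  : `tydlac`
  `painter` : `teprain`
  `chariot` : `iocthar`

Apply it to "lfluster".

telrflus

In each case the input is transformed by: swap the first and last characters, then move the last 3 characters to the front (rotate right by 3).
"lfluster" → "rflustel" → "telrflus".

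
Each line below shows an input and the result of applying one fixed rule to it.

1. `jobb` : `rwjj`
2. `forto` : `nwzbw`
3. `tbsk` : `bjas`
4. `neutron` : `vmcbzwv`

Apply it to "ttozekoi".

The transformation: shift every letter 8 places forward in the alphabet (wrapping around).
So "ttozekoi" becomes "bbwhmswq".

bbwhmswq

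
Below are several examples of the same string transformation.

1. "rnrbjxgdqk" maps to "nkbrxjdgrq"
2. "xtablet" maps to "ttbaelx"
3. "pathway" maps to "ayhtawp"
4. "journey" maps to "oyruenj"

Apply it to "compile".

oepmlic

Rule — swap the first and last characters, then swap each adjacent pair of characters (1↔2, 3↔4, ...).
On "compile": the first step gives "eompilc", and the second then gives "oepmlic".
(Check on "journey": → "yournej" → "oyruenj" ✓)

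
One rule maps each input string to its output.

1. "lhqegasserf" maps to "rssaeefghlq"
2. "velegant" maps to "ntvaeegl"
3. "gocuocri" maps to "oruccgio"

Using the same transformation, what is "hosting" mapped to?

ostghin

In each case the input is transformed by: sort the characters into alphabetical order, then move the last 3 characters to the front (rotate right by 3).
"hosting" → "ghinost" → "ostghin".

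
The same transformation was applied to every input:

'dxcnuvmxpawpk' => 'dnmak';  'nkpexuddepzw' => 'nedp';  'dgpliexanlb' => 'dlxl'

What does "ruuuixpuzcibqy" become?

rupcq

Looking at the pairs, the operation is to keep one character in every 3, starting at position 1 (positions 1st, 4th, 7th, ...).
So "ruuuixpuzcibqy" becomes "rupcq".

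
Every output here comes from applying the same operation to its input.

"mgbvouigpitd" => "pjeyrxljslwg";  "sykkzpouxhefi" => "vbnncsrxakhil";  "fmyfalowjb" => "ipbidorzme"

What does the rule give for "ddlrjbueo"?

The transformation: shift every letter 3 places forward in the alphabet (wrapping around).
Applying that to "ddlrjbueo" gives "ggoumexhr".

ggoumexhr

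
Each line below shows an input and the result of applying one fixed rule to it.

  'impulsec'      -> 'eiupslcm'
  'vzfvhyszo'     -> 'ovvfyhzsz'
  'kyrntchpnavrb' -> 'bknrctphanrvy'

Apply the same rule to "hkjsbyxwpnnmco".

In each case the input is transformed by: swap each adjacent pair of characters (1↔2, 3↔4, ...), then swap the first and last characters.
On "hkjsbyxwpnnmco": the first step gives "khsjybwxnpmnoc", and the second then gives "chsjybwxnpmnok".

chsjybwxnpmnok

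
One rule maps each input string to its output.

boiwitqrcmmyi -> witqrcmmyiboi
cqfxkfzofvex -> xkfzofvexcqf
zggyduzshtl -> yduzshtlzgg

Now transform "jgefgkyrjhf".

fgkyrjhfjge

The rule is to move the first 3 characters to the end (rotate left by 3).
Applying that to "jgefgkyrjhf" gives "fgkyrjhfjge".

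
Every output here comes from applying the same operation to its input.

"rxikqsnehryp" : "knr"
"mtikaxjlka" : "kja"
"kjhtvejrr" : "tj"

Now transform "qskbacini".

Rule — delete the first 2 characters, then keep one character in every 3, starting at position 2 (positions 2nd, 5th, 8th, ...).
Starting from "qskbacini": after the first operation, "kbacini"; after the second, "bi".

bi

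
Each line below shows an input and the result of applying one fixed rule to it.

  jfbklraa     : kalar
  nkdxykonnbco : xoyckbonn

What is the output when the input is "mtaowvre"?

oewrv

The rule is to delete the first 3 characters, then take characters alternately from the front and the back (1st, last, 2nd, 2nd-last, ...).
For "mtaowvre" the result is "oewrv".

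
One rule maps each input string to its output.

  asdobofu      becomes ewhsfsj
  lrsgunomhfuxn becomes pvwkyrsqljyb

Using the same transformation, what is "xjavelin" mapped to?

bnezipm

Looking at the pairs, the operation is to shift every letter 4 places forward in the alphabet (wrapping around), then delete the last character.
Applying both steps to "xjavelin": "bnezipmr", then "bnezipm".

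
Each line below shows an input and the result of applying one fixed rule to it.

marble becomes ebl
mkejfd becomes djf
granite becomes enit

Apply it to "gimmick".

The pattern: delete the first 3 characters, then move the last character to the front.
Applying that to "gimmick" gives "kmic".
(Check on "mkejfd": → "jfd" → "djf" ✓)

kmic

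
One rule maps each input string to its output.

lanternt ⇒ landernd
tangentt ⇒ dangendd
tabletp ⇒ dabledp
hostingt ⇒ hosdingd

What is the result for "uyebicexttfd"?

In each case the input is transformed by: replace every "t" with "d".
Applying that to "uyebicexttfd" gives "uyebicexddfd".

uyebicexddfd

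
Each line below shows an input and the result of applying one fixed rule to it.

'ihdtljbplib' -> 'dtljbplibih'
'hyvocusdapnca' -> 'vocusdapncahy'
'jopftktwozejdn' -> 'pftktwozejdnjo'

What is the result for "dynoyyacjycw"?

noyyacjycwdy

Rule — move the first 2 characters to the end (rotate left by 2).
"dynoyyacjycw" → "noyyacjycwdy".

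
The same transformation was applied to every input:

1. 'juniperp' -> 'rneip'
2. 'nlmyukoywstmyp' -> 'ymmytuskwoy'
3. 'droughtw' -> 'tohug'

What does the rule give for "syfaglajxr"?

xfjaagl

The rule is to take characters alternately from the front and the back (1st, last, 2nd, 2nd-last, ...), then delete the first 3 characters.
Applying both steps to "syfaglajxr": "sryxfjaagl", then "xfjaagl".
(Check on "droughtw": → "dwrtohug" → "tohug" ✓)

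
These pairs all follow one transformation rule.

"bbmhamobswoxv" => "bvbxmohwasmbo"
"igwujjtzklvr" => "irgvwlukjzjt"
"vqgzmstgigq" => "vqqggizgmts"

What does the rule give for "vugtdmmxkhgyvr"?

vruvgytgdhmkmx

Rule — take characters alternately from the front and the back (1st, last, 2nd, 2nd-last, ...).
"vugtdmmxkhgyvr" → "vruvgytgdhmkmx".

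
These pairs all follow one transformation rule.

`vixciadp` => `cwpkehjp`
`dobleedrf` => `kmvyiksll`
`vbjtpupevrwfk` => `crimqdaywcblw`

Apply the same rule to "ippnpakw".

Rule — shift every letter 7 places forward in the alphabet (wrapping around), then take characters alternately from the front and the back (1st, last, 2nd, 2nd-last, ...).
Starting from "ippnpakw": after the first operation, "pwwuwhrd"; after the second, "pdwrwhuw".

pdwrwhuw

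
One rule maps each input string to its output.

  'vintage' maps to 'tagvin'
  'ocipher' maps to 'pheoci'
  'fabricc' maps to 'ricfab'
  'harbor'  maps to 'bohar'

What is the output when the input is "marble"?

blmar

In each case the input is transformed by: delete the last character, then move the first 3 characters to the end (rotate left by 3).
"marble" → "marbl" → "blmar".
(Check on "ocipher": → "ociphe" → "pheoci" ✓)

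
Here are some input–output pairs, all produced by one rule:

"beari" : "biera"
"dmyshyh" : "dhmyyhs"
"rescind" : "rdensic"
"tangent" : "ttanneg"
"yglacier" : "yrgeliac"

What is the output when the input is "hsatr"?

hrsta

In each case the input is transformed by: take characters alternately from the front and the back (1st, last, 2nd, 2nd-last, ...).
For "hsatr" the result is "hrsta".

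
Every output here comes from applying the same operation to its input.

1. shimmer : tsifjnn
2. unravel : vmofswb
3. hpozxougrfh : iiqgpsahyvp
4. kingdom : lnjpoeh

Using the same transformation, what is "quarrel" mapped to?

rmvfbss

Looking at the pairs, the operation is to take characters alternately from the front and the back (1st, last, 2nd, 2nd-last, ...), then shift every letter 1 place forward in the alphabet (wrapping around).
Doing the same to "quarrel": "rmvfbss".
(Check on "kingdom": → "kmiondg" → "lnjpoeh" ✓)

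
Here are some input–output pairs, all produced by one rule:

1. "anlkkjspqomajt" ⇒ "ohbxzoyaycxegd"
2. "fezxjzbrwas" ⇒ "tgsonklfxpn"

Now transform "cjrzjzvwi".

qwxkfjnnx

What's happening: take characters alternately from the front and the back (1st, last, 2nd, 2nd-last, ...), then shift every letter 12 places backward in the alphabet (wrapping around).
"cjrzjzvwi" → "cijwrvzzj" → "qwxkfjnnx".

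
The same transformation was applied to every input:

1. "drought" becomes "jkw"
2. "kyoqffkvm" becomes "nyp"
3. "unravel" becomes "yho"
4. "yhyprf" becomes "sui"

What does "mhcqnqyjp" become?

What's happening: shift every letter 3 places forward in the alphabet (wrapping around), then keep only the last 3 characters.
On "mhcqnqyjp": the first step gives "pkftqtbms", and the second then gives "bms".
(Check on "kyoqffkvm": → "nbrtiinyp" → "nyp" ✓)

bms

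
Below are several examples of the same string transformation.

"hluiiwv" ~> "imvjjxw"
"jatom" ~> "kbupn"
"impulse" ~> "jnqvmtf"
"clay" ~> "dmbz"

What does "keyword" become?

In each case the input is transformed by: shift every letter 1 place forward in the alphabet (wrapping around).
On "keyword" that produces "lfzxpse".

lfzxpse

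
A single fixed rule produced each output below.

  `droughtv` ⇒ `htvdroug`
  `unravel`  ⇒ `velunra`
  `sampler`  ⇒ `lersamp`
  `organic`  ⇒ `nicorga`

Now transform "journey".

Looking at the pairs, the operation is to move the last 3 characters to the front (rotate right by 3).
So "journey" becomes "neyjour".

neyjour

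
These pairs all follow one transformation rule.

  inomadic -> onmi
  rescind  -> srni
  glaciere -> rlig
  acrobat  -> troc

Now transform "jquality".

yutq

The pattern: sort the characters into reverse alphabetical order, then keep only the first 4 characters.
On "jquality": the first step gives "yutqljia", and the second then gives "yutq".
(Check on "inomadic": → "onmiidca" → "onmi" ✓)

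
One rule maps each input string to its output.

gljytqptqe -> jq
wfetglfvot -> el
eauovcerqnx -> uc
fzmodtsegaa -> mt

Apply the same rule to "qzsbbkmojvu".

In each case the input is transformed by: delete the last 3 characters, then keep one character in every 3, starting at position 3 (positions 3rd, 6th, 9th, ...).
For "qzsbbkmojvu", step one produces "qzsbbkmo"; step two turns that into "sk".

sk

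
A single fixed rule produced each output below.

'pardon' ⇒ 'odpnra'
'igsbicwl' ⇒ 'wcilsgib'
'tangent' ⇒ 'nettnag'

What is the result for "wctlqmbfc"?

The transformation: move the last 3 characters to the front (rotate right by 3), then swap each adjacent pair of characters (1↔2, 3↔4, ...).
"wctlqmbfc" → "bfcwctlqm" → "fbwctcqlm".

fbwctcqlm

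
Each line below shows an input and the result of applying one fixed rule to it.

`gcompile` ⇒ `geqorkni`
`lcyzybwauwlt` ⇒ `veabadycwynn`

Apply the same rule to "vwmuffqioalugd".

fyowhhskqcnwix

In each case the input is transformed by: swap the first and last characters, then shift every letter 2 places forward in the alphabet (wrapping around).
Applying both steps to "vwmuffqioalugd": "dwmuffqioalugv", then "fyowhhskqcnwix".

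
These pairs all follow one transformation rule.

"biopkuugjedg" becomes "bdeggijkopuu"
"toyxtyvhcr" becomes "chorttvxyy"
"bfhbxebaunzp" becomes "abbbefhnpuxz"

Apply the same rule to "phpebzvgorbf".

What's happening: sort the characters into alphabetical order.
Doing the same to "phpebzvgorbf": "bbefghopprvz".

bbefghopprvz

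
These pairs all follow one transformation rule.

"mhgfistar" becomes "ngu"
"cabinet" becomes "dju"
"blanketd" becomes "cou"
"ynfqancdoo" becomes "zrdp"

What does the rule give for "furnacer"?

gof

Rule — keep one character in every 3, starting at position 1 (positions 1st, 4th, 7th, ...), then shift every letter 1 place forward in the alphabet (wrapping around).
"furnacer" → "fne" → "gof".
(Check on "blanketd": → "bnt" → "cou" ✓)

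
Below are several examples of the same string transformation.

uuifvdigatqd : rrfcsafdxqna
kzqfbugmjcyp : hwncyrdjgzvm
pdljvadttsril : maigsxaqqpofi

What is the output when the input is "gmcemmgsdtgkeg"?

The transformation: shift every letter 3 places backward in the alphabet (wrapping around).
"gmcemmgsdtgkeg" → "djzbjjdpaqdhbd".

djzbjjdpaqdhbd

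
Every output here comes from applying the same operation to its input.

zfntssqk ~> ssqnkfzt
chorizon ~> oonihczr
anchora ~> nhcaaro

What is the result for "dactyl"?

ldcayt

The transformation: sort the characters into reverse alphabetical order, then move the first 2 characters to the end (rotate left by 2).
On "dactyl": the first step gives "ytldca", and the second then gives "ldcayt".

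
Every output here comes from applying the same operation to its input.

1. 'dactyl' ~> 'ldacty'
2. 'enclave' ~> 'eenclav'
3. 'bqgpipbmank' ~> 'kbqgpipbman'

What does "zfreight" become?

Looking at the pairs, the operation is to move the last character to the front.
So "zfreight" becomes "tzfreigh".

tzfreigh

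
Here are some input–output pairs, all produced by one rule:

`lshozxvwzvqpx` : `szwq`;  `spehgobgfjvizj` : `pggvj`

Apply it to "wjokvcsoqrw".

jvow

The pattern: keep one character in every 3, starting at position 2 (positions 2nd, 5th, 8th, ...).
"wjokvcsoqrw" → "jvow".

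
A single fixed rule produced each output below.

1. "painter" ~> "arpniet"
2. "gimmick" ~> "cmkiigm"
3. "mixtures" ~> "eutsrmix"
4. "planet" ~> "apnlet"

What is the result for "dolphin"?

The transformation: sort the characters into reverse alphabetical order, then swap the first and last characters.
On "dolphin" that produces "donlihp".
(Check on "mixtures": → "xutsrmie" → "eutsrmix" ✓)

donlihp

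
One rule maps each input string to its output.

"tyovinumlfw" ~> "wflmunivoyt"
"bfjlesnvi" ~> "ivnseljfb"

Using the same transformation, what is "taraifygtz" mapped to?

In each case the input is transformed by: reverse the string.
On "taraifygtz" that produces "ztgyfiarat".

ztgyfiarat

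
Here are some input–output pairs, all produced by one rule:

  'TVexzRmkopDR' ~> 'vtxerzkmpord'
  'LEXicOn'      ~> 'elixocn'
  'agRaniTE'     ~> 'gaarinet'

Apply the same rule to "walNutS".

The pattern: swap each adjacent pair of characters (1↔2, 3↔4, ...), then convert every letter to lowercase.
Applying both steps to "walNutS": "awNltuS", then "awnltus".

awnltus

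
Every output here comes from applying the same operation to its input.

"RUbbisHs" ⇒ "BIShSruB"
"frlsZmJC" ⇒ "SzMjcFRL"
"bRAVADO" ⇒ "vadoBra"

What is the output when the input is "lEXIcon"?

iCONLex

The rule is to move the first 3 characters to the end (rotate left by 3), then flip the case of every letter.
For "lEXIcon", step one produces "IconlEX"; step two turns that into "iCONLex".
(Check on "frlsZmJC": → "sZmJCfrl" → "SzMjcFRL" ✓)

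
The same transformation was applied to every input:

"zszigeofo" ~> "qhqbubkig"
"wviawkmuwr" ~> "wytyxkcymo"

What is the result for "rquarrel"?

In each case the input is transformed by: move the last 3 characters to the front (rotate right by 3), then shift every letter 2 places forward in the alphabet (wrapping around).
"rquarrel" → "relrquar" → "tgntswct".

tgntswct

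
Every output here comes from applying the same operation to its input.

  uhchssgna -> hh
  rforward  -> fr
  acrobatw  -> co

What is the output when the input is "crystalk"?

The transformation: keep every other character starting from the second (positions 2nd, 4th, 6th, ...), then keep only the first 2 characters.
On "crystalk": the first step gives "rsak", and the second then gives "rs".

rs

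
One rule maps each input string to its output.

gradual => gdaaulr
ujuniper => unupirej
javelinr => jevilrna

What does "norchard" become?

ncrahdro

The pattern: swap each adjacent pair of characters (1↔2, 3↔4, ...), then move the first character to the end.
For "norchard", step one produces "oncrahdr"; step two turns that into "ncrahdro".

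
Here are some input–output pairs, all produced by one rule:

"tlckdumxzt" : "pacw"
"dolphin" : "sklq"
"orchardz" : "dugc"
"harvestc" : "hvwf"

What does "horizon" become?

lcrq

Rule — shift every letter 3 places forward in the alphabet (wrapping around), then keep only the last 4 characters.
On "horizon": the first step gives "krulcrq", and the second then gives "lcrq".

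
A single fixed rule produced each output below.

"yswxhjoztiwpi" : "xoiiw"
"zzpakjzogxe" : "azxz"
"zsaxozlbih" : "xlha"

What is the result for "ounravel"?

reu

In each case the input is transformed by: move the first 3 characters to the end (rotate left by 3), then keep one character in every 3, starting at position 1 (positions 1st, 4th, 7th, ...).
Applying both steps to "ounravel": "raveloun", then "reu".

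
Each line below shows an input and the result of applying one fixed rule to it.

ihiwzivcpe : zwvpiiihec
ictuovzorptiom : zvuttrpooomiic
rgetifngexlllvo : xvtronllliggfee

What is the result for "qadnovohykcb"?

Looking at the pairs, the operation is to sort the characters into reverse alphabetical order.
On "qadnovohykcb" that produces "yvqoonkhdcba".

yvqoonkhdcba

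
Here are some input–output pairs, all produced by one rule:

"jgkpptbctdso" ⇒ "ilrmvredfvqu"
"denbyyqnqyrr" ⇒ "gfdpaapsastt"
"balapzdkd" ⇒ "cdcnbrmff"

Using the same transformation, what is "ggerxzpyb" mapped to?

iitgbzard

The pattern: swap each adjacent pair of characters (1↔2, 3↔4, ...), then shift every letter 2 places forward in the alphabet (wrapping around).
Working it through for "ggerxzpyb": intermediate "ggrezxypb", final "iitgbzard".
(Check on "denbyyqnqyrr": → "edbnyynqyqrr" → "gfdpaapsastt" ✓)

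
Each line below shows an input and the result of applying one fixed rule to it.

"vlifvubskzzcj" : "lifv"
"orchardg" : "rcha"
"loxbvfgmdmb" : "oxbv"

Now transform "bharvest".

harv

Rule — delete the first character, then keep only the first 4 characters.
"bharvest" → "harvest" → "harv".
(Check on "orchardg": → "rchardg" → "rcha" ✓)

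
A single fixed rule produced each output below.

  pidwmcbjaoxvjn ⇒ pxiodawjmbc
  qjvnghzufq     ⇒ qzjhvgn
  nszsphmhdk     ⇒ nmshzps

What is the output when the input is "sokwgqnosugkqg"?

sgoukswognq

Each output is the input with this applied: delete the last 3 characters, then take characters alternately from the front and the back (1st, last, 2nd, 2nd-last, ...).
On "sokwgqnosugkqg": the first step gives "sokwgqnosug", and the second then gives "sgoukswognq".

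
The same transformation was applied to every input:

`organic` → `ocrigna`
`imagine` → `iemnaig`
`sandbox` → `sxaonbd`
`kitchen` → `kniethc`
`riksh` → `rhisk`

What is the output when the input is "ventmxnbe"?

Looking at the pairs, the operation is to take characters alternately from the front and the back (1st, last, 2nd, 2nd-last, ...).
On "ventmxnbe" that produces "veebnntxm".

veebnntxm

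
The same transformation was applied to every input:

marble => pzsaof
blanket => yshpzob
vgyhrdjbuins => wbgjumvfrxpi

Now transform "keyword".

cfrysmk

Rule — move the last 3 characters to the front (rotate right by 3), then shift every letter 12 places backward in the alphabet (wrapping around).
Working it through for "keyword": intermediate "ordkeyw", final "cfrysmk".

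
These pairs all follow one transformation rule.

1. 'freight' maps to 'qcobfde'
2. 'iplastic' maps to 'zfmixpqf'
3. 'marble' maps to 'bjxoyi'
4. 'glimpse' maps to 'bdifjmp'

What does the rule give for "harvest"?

Rule — move the last character to the front, then shift every letter 3 places backward in the alphabet (wrapping around).
So "harvest" becomes "qexosbp".

qexosbp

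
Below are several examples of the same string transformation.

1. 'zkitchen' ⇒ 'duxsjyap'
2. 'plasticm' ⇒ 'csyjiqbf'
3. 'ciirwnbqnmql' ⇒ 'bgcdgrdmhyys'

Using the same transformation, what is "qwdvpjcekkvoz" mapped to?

pelaauszfltmg

The pattern: shift every letter 10 places backward in the alphabet (wrapping around), then reverse the string.
Applying both steps to "qwdvpjcekkvoz": "gmtlfzsuaalep", then "pelaauszfltmg".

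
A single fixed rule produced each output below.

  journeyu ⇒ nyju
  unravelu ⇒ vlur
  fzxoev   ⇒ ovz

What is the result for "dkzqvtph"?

vpdz

The rule is to swap the front and back halves of the string, then keep every other character starting from the first (positions 1st, 3rd, 5th, ...).
Starting from "dkzqvtph": after the first operation, "vtphdkzq"; after the second, "vpdz".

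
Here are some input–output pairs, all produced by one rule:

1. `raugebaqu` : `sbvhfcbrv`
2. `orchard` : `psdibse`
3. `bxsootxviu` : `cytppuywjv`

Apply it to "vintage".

wjoubhf

The rule is to shift every letter 1 place forward in the alphabet (wrapping around).
For "vintage" the result is "wjoubhf".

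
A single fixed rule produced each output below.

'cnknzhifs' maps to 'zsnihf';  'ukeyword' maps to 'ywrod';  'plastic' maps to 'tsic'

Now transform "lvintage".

What's happening: delete the first 3 characters, then sort the characters into reverse alphabetical order.
For "lvintage", step one produces "ntage"; step two turns that into "tngea".

tngea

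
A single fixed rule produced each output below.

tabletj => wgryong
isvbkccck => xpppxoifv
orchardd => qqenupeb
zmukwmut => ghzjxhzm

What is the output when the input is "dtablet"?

gryongq

The transformation: shift every letter 13 places forward in the alphabet (wrapping around) — i.e. ROT13, then reverse the string.
Applying both steps to "dtablet": "qgnoyrg", then "gryongq".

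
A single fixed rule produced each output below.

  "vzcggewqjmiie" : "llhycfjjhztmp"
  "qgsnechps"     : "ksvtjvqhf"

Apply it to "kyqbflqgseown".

rzqnbteiotjvh

In each case the input is transformed by: shift every letter 3 places forward in the alphabet (wrapping around), then move the last 3 characters to the front (rotate right by 3).
On "kyqbflqgseown": the first step gives "nbteiotjvhrzq", and the second then gives "rzqnbteiotjvh".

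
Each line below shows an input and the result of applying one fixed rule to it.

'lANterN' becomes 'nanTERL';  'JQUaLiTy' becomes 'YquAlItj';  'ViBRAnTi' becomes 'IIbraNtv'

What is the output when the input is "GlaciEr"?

In each case the input is transformed by: swap the first and last characters, then flip the case of every letter.
For "GlaciEr" the result is "RLACIeg".
(Check on "lANterN": → "NANterl" → "nanTERL" ✓)

RLACIeg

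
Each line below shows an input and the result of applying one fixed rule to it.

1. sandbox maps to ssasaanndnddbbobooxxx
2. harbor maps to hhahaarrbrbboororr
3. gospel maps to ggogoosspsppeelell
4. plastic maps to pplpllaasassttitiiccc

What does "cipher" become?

cciciipphphheererr

What's happening: repeat every character 3 times, then swap each adjacent pair of characters (1↔2, 3↔4, ...).
So "cipher" becomes "cciciipphphheererr".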